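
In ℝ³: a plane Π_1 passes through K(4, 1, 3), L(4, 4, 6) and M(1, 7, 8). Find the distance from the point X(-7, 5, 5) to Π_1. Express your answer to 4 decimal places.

KL = (0, 3, 3), KM = (-3, 6, 5); a normal to Π_1 is KL × KM = (-3, -9, 9).
Using K: Π_1 has equation -3x - 9y + 9z = 6.
n·X − d = (-3)·(-7) + (-9)·(5) + (9)·(5) − 6 = 15; |n| = √171.
Distance = |15| / √171 = 15/√171 ≈ 1.1471.

1.1471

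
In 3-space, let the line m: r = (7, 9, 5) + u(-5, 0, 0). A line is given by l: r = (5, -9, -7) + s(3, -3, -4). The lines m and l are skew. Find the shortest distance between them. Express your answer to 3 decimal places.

7.200

Common perpendicular direction n = (-5, 0, 0) × (3, -3, -4) = (0, -20, 15).
With w = (5, -9, -7) − (7, 9, 5) = (-2, -18, -12), w · n = 180.
Distance = |w · n| / |n| = |180| / √625 ≈ 7.200.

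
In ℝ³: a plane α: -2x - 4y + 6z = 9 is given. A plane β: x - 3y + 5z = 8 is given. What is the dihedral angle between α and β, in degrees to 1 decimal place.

cos θ = |n₁·n₂| / (|n₁||n₂|) = |40| / (√56 · √35).
θ = arccos(0.90351) ≈ 25.4°.

25.4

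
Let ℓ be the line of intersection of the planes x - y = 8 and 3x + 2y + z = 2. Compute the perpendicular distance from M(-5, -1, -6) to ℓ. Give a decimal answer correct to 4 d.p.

9.9368

Direction of ℓ: (1, -1, 0) × (3, 2, 1) = (-1, -1, 5).
A point on ℓ: solving the two plane equations with x = 3 gives (3, -5, 3).
Taking (3, -5, 3) on ℓ with direction v = (-1, -1, 5): w = M − (3, -5, 3) = (-8, 4, -9), and w × v = (11, 49, 12).
Distance = |w × v| / |v| = √2666 / √27 ≈ 9.9368.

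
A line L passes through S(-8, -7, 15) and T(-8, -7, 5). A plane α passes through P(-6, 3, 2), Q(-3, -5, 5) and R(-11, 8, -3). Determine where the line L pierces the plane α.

(-8, -7, 0)

A direction vector for L is T − S = (0, 0, -10).
PQ = (3, -8, 3), PR = (-5, 5, -5); a normal to α is PQ × PR = (25, 0, -25).
Using P: α has equation 25x - 25z = -200.
Substitute r = (-8, -7, 15) + t(0, 0, -10) into the plane: -575 + 250t = -200, so t = 3/2.
Intersection: (-8, -7, 15) + (3/2)·(0, 0, -10) = (-8, -7, 0).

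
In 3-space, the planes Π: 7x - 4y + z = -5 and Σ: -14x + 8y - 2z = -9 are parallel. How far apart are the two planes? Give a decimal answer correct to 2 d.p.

Rescale Σ by 1/(-2): 7x - 4y + z = 9/2. Then distance = |-5 − (9/2)| / √66 ≈ 1.17.

1.17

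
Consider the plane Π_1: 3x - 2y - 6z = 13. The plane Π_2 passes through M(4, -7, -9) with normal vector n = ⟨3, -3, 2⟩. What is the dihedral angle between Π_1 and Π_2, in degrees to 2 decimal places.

84.76

Π_2: n·r = n·M gives 3x - 3y + 2z = 15.
cos θ = |n₁·n₂| / (|n₁||n₂|) = |3| / (√49 · √22).
θ = arccos(0.09137) ≈ 84.76°.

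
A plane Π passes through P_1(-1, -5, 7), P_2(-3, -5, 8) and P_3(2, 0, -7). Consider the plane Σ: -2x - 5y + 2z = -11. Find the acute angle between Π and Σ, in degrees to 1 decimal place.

43.0

P_1P_2 = (-2, 0, 1), P_1P_3 = (3, 5, -14); a normal to Π is P_1P_2 × P_1P_3 = (-5, -25, -10).
Using P_1: Π has equation -5x - 25y - 10z = 60.
cos θ = |n₁·n₂| / (|n₁||n₂|) = |115| / (√750 · √33).
θ = arccos(0.73099) ≈ 43.0°.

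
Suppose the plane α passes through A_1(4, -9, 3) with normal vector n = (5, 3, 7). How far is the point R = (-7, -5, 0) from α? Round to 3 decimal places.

α: n·r = n·A_1 gives 5x + 3y + 7z = 14.
n·R − d = (5)·(-7) + (3)·(-5) + (7)·(0) − 14 = -64; |n| = √83.
Distance = |-64| / √83 = 64/√83 ≈ 7.025.

7.025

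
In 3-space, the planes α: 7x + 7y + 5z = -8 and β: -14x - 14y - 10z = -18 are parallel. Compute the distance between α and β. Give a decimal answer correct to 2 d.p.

1.53

Rescale β by 1/(-2): 7x + 7y + 5z = 9. Then distance = |-8 − 9| / √123 ≈ 1.53.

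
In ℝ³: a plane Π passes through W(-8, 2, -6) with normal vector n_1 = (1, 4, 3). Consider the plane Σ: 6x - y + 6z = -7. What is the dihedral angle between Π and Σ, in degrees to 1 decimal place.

Π: n_1·r = n_1·W gives x + 4y + 3z = -18.
cos θ = |n₁·n₂| / (|n₁||n₂|) = |20| / (√26 · √73).
θ = arccos(0.45907) ≈ 62.7°.

62.7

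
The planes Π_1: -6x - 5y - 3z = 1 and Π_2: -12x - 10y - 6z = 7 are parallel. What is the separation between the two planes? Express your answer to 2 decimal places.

Rescale Π_2 by 1/2: -6x - 5y - 3z = 7/2. Then distance = |1 − (7/2)| / √70 ≈ 0.30.

0.30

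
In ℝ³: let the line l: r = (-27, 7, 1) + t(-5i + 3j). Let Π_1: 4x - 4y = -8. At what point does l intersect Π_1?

(-7, -5, 1)

Substitute r = (-27, 7, 1) + t(-5, 3, 0) into the plane: -136 + (-32)t = -8, so t = -4.
Intersection: (-27, 7, 1) + (-4)·(-5, 3, 0) = (-7, -5, 1).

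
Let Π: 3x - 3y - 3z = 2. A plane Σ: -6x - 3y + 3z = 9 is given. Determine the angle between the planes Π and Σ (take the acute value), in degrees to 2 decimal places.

cos θ = |n₁·n₂| / (|n₁||n₂|) = |-18| / (√27 · √54).
θ = arccos(0.47140) ≈ 61.87°.

61.87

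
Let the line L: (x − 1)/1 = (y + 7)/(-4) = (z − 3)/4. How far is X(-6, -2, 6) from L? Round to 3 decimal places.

L has direction (1, -4, 4) through (1, -7, 3).
Taking (1, -7, 3) on L with direction v = (1, -4, 4): w = X − (1, -7, 3) = (-7, 5, 3), and w × v = (32, 31, 23).
Distance = |w × v| / |v| = √2514 / √33 ≈ 8.728.

8.728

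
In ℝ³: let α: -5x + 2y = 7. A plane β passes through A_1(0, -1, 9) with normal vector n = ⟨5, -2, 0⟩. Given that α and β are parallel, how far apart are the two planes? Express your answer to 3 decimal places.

β: n·r = n·A_1 gives 5x - 2y = 2.
Rescale β by 1/(-1): -5x + 2y = -2. Then distance = |7 − (-2)| / √29 ≈ 1.671.

1.671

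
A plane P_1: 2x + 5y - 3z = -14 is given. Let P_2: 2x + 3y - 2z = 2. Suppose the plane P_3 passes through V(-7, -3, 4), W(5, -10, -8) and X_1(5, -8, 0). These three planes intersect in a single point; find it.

(11, -12, -8)

VW = (12, -7, -12), VX_1 = (12, -5, -4); a normal to P_3 is VW × VX_1 = (-32, -96, 24).
Using V: P_3 has equation -32x - 96y + 24z = 608.
Solving the 3×3 linear system 2x + 5y - 3z = -14, 2x + 3y - 2z = 2, -32x - 96y + 24z = 608 (e.g. by elimination or Cramer's rule, determinant = 128) gives (11, -12, -8).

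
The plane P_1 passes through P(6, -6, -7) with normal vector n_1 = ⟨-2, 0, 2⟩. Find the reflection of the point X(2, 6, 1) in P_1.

P_1: n_1·r = n_1·P gives -2x + 2z = -26.
λ = (n·X − d)/|n|² = (-2 − (-26))/8 = 3.
Reflection = X − 2λn = (2, 6, 1) − 6·(-2, 0, 2) = (14, 6, -11).

(14, 6, -11)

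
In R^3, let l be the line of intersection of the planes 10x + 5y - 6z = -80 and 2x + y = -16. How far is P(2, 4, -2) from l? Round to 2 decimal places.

Direction of l: (10, 5, -6) × (2, 1, 0) = (6, -12, 0).
A point on l: solving the two plane equations with x = -7 gives (-7, -2, 0).
Taking (-7, -2, 0) on l with direction v = (6, -12, 0): w = P − (-7, -2, 0) = (9, 6, -2), and w × v = (-24, -12, -144).
Distance = |w × v| / |v| = √21456 / √180 ≈ 10.92.

10.92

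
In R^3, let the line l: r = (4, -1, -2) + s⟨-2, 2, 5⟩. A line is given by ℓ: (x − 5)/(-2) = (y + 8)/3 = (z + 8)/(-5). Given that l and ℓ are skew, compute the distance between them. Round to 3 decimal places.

3.959

ℓ has direction (-2, 3, -5) through (5, -8, -8).
Common perpendicular direction n = (-2, 2, 5) × (-2, 3, -5) = (-25, -20, -2).
With w = (5, -8, -8) − (4, -1, -2) = (1, -7, -6), w · n = 127.
Distance = |w · n| / |n| = |127| / √1029 ≈ 3.959.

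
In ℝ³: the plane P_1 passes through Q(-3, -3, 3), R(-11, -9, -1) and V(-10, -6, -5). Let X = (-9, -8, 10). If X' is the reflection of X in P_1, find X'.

(-5, -12, 8)

QR = (-8, -6, -4), QV = (-7, -3, -8); a normal to P_1 is QR × QV = (36, -36, -18).
Using Q: P_1 has equation 36x - 36y - 18z = -54.
λ = (n·X − d)/|n|² = (-216 − (-54))/2916 = -1/18.
Reflection = X − 2λn = (-9, -8, 10) − (-1/9)·(36, -36, -18) = (-5, -12, 8).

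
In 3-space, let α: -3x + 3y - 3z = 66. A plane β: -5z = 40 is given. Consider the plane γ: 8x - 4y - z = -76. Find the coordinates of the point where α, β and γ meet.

Solving the 3×3 linear system -3x + 3y - 3z = 66, -5z = 40, 8x - 4y - z = -76 (e.g. by elimination or Cramer's rule, determinant = -60) gives (-7, 7, -8).

(-7, 7, -8)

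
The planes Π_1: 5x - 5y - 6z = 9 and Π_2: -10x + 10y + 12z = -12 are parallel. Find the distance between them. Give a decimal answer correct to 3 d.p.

0.323

Rescale Π_2 by 1/(-2): 5x - 5y - 6z = 6. Then distance = |9 − 6| / √86 ≈ 0.323.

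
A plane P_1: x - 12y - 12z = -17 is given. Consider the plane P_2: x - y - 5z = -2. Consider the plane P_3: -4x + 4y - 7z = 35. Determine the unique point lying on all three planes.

(-5, 2, -1)

Solving the 3×3 linear system x - 12y - 12z = -17, x - y - 5z = -2, -4x + 4y - 7z = 35 (e.g. by elimination or Cramer's rule, determinant = -297) gives (-5, 2, -1).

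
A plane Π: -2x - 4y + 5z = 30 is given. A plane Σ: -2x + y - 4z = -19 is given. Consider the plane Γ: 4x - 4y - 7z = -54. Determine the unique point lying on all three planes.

Solving the 3×3 linear system -2x - 4y + 5z = 30, -2x + y - 4z = -19, 4x - 4y - 7z = -54 (e.g. by elimination or Cramer's rule, determinant = 186) gives (-2, 1, 6).

(-2, 1, 6)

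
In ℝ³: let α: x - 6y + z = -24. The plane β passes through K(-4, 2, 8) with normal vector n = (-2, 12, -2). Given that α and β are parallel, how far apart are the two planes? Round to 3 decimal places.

2.596

β: n·r = n·K gives -2x + 12y - 2z = 16.
Rescale β by 1/(-2): x - 6y + z = -8. Then distance = |-24 − (-8)| / √38 ≈ 2.596.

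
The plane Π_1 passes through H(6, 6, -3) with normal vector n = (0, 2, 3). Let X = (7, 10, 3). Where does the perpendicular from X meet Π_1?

(7, 6, -3)

Π_1: n·r = n·H gives 2y + 3z = 3.
Foot = X − λn with λ = (n·X − d)/|n|² = (29 − 3)/13 = 2.
Foot = (7, 10, 3) − 2·(0, 2, 3) = (7, 6, -3).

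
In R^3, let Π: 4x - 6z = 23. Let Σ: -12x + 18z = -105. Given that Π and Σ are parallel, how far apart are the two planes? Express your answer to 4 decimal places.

1.6641

Rescale Σ by 1/(-3): 4x - 6z = 35. Then distance = |23 − 35| / √52 ≈ 1.6641.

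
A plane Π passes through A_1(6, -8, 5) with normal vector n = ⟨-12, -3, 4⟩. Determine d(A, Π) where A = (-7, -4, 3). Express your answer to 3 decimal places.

Π: n·r = n·A_1 gives -12x - 3y + 4z = -28.
n·A − d = (-12)·(-7) + (-3)·(-4) + (4)·(3) − (-28) = 136; |n| = √169.
Distance = |136| / √169 = 136/√169 ≈ 10.462.

10.462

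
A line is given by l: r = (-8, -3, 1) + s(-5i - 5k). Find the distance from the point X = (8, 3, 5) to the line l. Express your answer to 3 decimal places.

10.392

Taking (-8, -3, 1) on l with direction v = (-5, 0, -5): w = X − (-8, -3, 1) = (16, 6, 4), and w × v = (-30, 60, 30).
Distance = |w × v| / |v| = √5400 / √50 ≈ 10.392.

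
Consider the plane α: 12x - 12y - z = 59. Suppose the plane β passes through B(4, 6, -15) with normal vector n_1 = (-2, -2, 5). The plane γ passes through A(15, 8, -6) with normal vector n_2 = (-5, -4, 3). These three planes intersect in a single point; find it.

(12, 8, -11)

β: n_1·r = n_1·B gives -2x - 2y + 5z = -95.
γ: n_2·r = n_2·A gives -5x - 4y + 3z = -125.
Solving the 3×3 linear system 12x - 12y - z = 59, -2x - 2y + 5z = -95, -5x - 4y + 3z = -125 (e.g. by elimination or Cramer's rule, determinant = 398) gives (12, 8, -11).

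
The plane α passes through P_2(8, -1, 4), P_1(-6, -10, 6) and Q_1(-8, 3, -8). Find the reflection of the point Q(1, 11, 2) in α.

(7, -1, -10)

P_2P_1 = (-14, -9, 2), P_2Q_1 = (-16, 4, -12); a normal to α is P_2P_1 × P_2Q_1 = (100, -200, -200).
Using P_2: α has equation 100x - 200y - 200z = 200.
λ = (n·Q − d)/|n|² = (-2500 − 200)/90000 = -3/100.
Reflection = Q − 2λn = (1, 11, 2) − (-3/50)·(100, -200, -200) = (7, -1, -10).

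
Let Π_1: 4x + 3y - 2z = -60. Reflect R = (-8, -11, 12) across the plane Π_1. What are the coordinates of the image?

(0, -5, 8)

λ = (n·R − d)/|n|² = (-89 − (-60))/29 = -1.
Reflection = R − 2λn = (-8, -11, 12) − (-2)·(4, 3, -2) = (0, -5, 8).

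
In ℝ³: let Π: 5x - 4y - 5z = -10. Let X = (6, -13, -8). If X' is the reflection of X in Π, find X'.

λ = (n·X − d)/|n|² = (122 − (-10))/66 = 2.
Reflection = X − 2λn = (6, -13, -8) − 4·(5, -4, -5) = (-14, 3, 12).

(-14, 3, 12)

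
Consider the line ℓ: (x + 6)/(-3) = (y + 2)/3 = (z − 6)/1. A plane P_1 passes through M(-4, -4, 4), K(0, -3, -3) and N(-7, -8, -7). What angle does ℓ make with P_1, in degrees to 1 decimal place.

63.1

ℓ has direction (-3, 3, 1) through (-6, -2, 6).
MK = (4, 1, -7), MN = (-3, -4, -11); a normal to P_1 is MK × MN = (-39, 65, -13).
Using M: P_1 has equation -39x + 65y - 13z = -156.
sin θ = |n·v| / (|n||v|) = |299| / (√5915 · √19) = 0.89190.
θ ≈ 63.1°.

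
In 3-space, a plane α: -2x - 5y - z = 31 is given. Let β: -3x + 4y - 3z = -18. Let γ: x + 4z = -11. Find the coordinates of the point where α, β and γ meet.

(1, -6, -3)

Solving the 3×3 linear system -2x - 5y - z = 31, -3x + 4y - 3z = -18, x + 4z = -11 (e.g. by elimination or Cramer's rule, determinant = -73) gives (1, -6, -3).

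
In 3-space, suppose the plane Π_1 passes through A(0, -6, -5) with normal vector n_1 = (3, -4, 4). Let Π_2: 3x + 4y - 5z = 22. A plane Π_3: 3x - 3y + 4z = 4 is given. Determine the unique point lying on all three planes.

Π_1: n_1·r = n_1·A gives 3x - 4y + 4z = 4.
Solving the 3×3 linear system 3x - 4y + 4z = 4, 3x + 4y - 5z = 22, 3x - 3y + 4z = 4 (e.g. by elimination or Cramer's rule, determinant = 27) gives (4, 0, -2).

(4, 0, -2)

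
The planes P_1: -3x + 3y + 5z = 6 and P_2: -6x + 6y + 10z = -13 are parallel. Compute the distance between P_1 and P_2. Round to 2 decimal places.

1.91

Rescale P_2 by 1/2: -3x + 3y + 5z = -13/2. Then distance = |6 − (-13/2)| / √43 ≈ 1.91.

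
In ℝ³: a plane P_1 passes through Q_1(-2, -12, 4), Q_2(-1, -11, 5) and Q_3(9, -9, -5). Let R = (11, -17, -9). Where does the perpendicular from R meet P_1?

Q_1Q_2 = (1, 1, 1), Q_1Q_3 = (11, 3, -9); a normal to P_1 is Q_1Q_2 × Q_1Q_3 = (-12, 20, -8).
Using Q_1: P_1 has equation -12x + 20y - 8z = -248.
Foot = R − λn with λ = (n·R − d)/|n|² = (-400 − (-248))/608 = -1/4.
Foot = (11, -17, -9) − (-1/4)·(-12, 20, -8) = (8, -12, -11).

(8, -12, -11)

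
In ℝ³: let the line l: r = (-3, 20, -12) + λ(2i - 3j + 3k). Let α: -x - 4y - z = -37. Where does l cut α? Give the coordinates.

(5, 8, 0)

Substitute r = (-3, 20, -12) + t(2, -3, 3) into the plane: -65 + 7t = -37, so t = 4.
Intersection: (-3, 20, -12) + 4·(2, -3, 3) = (5, 8, 0).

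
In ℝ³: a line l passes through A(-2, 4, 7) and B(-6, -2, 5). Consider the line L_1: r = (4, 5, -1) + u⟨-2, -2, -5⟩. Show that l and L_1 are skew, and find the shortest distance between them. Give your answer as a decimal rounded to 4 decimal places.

A direction vector for l is B − A = (-4, -6, -2).
Common perpendicular direction n = (-4, -6, -2) × (-2, -2, -5) = (26, -16, -4).
With w = (4, 5, -1) − (-2, 4, 7) = (6, 1, -8), w · n = 172.
Since n ≠ 0 the lines are not parallel, and w · n = 172 ≠ 0 so they do not intersect; hence they are skew.
Distance = |w · n| / |n| = |172| / √948 ≈ 5.5863.

5.5863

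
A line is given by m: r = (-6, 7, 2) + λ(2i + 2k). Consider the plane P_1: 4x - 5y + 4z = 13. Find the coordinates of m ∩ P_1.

(2, 7, 10)

Substitute r = (-6, 7, 2) + t(2, 0, 2) into the plane: -51 + 16t = 13, so t = 4.
Intersection: (-6, 7, 2) + 4·(2, 0, 2) = (2, 7, 10).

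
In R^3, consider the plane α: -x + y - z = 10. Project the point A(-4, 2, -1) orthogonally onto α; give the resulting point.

(-5, 3, -2)

Foot = A − λn with λ = (n·A − d)/|n|² = (7 − 10)/3 = -1.
Foot = (-4, 2, -1) − (-1)·(-1, 1, -1) = (-5, 3, -2).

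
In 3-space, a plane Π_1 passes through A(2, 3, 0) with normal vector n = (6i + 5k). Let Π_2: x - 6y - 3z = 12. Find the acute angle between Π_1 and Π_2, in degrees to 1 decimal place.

80.2

Π_1: n·r = n·A gives 6x + 5z = 12.
cos θ = |n₁·n₂| / (|n₁||n₂|) = |-9| / (√61 · √46).
θ = arccos(0.16990) ≈ 80.2°.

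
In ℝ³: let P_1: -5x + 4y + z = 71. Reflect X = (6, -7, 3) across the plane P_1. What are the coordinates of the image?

(-24, 17, 9)

λ = (n·X − d)/|n|² = (-55 − 71)/42 = -3.
Reflection = X − 2λn = (6, -7, 3) − (-6)·(-5, 4, 1) = (-24, 17, 9).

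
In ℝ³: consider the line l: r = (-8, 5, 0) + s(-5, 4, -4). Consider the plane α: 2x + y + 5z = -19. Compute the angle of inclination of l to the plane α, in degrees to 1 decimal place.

sin θ = |n·v| / (|n||v|) = |-26| / (√30 · √57) = 0.62875.
θ ≈ 39.0°.

39.0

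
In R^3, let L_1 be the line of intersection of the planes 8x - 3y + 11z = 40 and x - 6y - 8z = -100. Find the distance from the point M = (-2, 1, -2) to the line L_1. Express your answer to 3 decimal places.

Direction of L_1: (8, -3, 11) × (1, -6, -8) = (90, 75, -45).
A point on L_1: solving the two plane equations with x = -2 gives (-2, 7, 7).
Taking (-2, 7, 7) on L_1 with direction v = (90, 75, -45): w = M − (-2, 7, 7) = (0, -6, -9), and w × v = (945, -810, 540).
Distance = |w × v| / |v| = √1840725 / √15750 ≈ 10.811.

10.811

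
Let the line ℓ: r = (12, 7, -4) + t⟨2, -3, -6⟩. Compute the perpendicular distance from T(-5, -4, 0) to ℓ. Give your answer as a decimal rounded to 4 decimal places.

Taking (12, 7, -4) on ℓ with direction v = (2, -3, -6): w = T − (12, 7, -4) = (-17, -11, 4), and w × v = (78, -94, 73).
Distance = |w × v| / |v| = √20249 / √49 ≈ 20.3284.

20.3284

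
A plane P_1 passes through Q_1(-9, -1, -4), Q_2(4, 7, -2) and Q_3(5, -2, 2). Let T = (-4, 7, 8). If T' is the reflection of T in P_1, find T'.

(4, -1, -12)

Q_1Q_2 = (13, 8, 2), Q_1Q_3 = (14, -1, 6); a normal to P_1 is Q_1Q_2 × Q_1Q_3 = (50, -50, -125).
Using Q_1: P_1 has equation 50x - 50y - 125z = 100.
λ = (n·T − d)/|n|² = (-1550 − 100)/20625 = -2/25.
Reflection = T − 2λn = (-4, 7, 8) − (-4/25)·(50, -50, -125) = (4, -1, -12).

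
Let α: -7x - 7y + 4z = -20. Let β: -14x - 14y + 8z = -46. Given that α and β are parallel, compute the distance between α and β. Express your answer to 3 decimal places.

0.281

Rescale β by 1/2: -7x - 7y + 4z = -23. Then distance = |-20 − (-23)| / √114 ≈ 0.281.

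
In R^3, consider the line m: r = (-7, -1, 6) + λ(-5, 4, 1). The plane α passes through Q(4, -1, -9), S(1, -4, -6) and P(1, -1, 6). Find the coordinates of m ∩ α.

(-2, -5, 5)

QS = (-3, -3, 3), QP = (-3, 0, 15); a normal to α is QS × QP = (-45, 36, -9).
Using Q: α has equation -45x + 36y - 9z = -135.
Substitute r = (-7, -1, 6) + t(-5, 4, 1) into the plane: 225 + 360t = -135, so t = -1.
Intersection: (-7, -1, 6) + (-1)·(-5, 4, 1) = (-2, -5, 5).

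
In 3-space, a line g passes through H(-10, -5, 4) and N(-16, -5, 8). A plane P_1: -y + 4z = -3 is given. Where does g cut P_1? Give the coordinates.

A direction vector for g is N − H = (-6, 0, 4).
Substitute r = (-10, -5, 4) + t(-6, 0, 4) into the plane: 21 + 16t = -3, so t = -3/2.
Intersection: (-10, -5, 4) + (-3/2)·(-6, 0, 4) = (-1, -5, -2).

(-1, -5, -2)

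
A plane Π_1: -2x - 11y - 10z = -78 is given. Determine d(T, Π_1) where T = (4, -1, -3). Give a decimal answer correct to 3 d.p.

7.400

n·T − d = (-2)·(4) + (-11)·(-1) + (-10)·(-3) − (-78) = 111; |n| = √225.
Distance = |111| / √225 = 111/√225 ≈ 7.400.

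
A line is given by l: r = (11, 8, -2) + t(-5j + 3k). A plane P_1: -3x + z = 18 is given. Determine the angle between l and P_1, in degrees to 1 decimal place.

9.4

sin θ = |n·v| / (|n||v|) = |3| / (√10 · √34) = 0.16270.
θ ≈ 9.4°.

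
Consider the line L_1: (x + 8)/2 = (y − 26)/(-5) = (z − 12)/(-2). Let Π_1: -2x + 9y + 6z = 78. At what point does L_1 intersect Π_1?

(0, 6, 4)

L_1 has direction (2, -5, -2) through (-8, 26, 12).
Substitute r = (-8, 26, 12) + t(2, -5, -2) into the plane: 322 + (-61)t = 78, so t = 4.
Intersection: (-8, 26, 12) + 4·(2, -5, -2) = (0, 6, 4).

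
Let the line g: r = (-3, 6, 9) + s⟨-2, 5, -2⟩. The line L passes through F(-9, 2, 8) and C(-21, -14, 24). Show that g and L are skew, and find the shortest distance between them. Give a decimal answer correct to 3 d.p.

A direction vector for L is C − F = (-12, -16, 16).
Common perpendicular direction n = (-2, 5, -2) × (-12, -16, 16) = (48, 56, 92).
With w = (-9, 2, 8) − (-3, 6, 9) = (-6, -4, -1), w · n = -604.
Since n ≠ 0 the lines are not parallel, and w · n = -604 ≠ 0 so they do not intersect; hence they are skew.
Distance = |w · n| / |n| = |-604| / √13904 ≈ 5.122.

5.122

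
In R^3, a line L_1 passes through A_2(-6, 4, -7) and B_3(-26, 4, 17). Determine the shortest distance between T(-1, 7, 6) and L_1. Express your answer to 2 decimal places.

A direction vector for L_1 is B_3 − A_2 = (-20, 0, 24).
Taking (-6, 4, -7) on L_1 with direction v = (-20, 0, 24): w = T − (-6, 4, -7) = (5, 3, 13), and w × v = (72, -380, 60).
Distance = |w × v| / |v| = √153184 / √976 ≈ 12.53.

12.53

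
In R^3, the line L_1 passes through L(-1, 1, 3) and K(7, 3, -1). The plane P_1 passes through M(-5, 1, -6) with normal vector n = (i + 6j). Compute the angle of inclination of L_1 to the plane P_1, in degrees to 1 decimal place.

A direction vector for L_1 is K − L = (8, 2, -4).
P_1: n·r = n·M gives x + 6y = 1.
sin θ = |n·v| / (|n||v|) = |20| / (√37 · √84) = 0.35875.
θ ≈ 21.0°.

21.0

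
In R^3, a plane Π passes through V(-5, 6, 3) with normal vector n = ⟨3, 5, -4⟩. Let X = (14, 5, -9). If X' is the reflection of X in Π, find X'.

Π: n·r = n·V gives 3x + 5y - 4z = 3.
λ = (n·X − d)/|n|² = (103 − 3)/50 = 2.
Reflection = X − 2λn = (14, 5, -9) − 4·(3, 5, -4) = (2, -15, 7).

(2, -15, 7)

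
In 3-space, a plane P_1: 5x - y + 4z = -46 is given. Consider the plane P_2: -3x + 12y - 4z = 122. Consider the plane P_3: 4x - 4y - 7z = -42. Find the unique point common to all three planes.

(-6, 8, -2)

Solving the 3×3 linear system 5x - y + 4z = -46, -3x + 12y - 4z = 122, 4x - 4y - 7z = -42 (e.g. by elimination or Cramer's rule, determinant = -607) gives (-6, 8, -2).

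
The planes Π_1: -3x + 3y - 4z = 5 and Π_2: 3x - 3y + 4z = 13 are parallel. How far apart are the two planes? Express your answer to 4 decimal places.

3.0870

Rescale Π_2 by 1/(-1): -3x + 3y - 4z = -13. Then distance = |5 − (-13)| / √34 ≈ 3.0870.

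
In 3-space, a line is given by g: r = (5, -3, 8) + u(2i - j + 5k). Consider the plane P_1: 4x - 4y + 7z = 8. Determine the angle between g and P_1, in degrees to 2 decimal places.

72.45

sin θ = |n·v| / (|n||v|) = |47| / (√81 · √30) = 0.95344.
θ ≈ 72.45°.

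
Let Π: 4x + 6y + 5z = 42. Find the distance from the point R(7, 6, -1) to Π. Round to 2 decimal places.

n·R − d = (4)·(7) + (6)·(6) + (5)·(-1) − 42 = 17; |n| = √77.
Distance = |17| / √77 = 17/√77 ≈ 1.94.

1.94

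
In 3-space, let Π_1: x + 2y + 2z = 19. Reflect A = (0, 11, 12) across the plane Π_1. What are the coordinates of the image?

λ = (n·A − d)/|n|² = (46 − 19)/9 = 3.
Reflection = A − 2λn = (0, 11, 12) − 6·(1, 2, 2) = (-6, -1, 0).

(-6, -1, 0)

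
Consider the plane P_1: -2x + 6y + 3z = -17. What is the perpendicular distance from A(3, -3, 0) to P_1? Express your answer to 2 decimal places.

1.00

n·A − d = (-2)·(3) + (6)·(-3) + (3)·(0) − (-17) = -7; |n| = √49.
Distance = |-7| / √49 = 7/√49 ≈ 1.00.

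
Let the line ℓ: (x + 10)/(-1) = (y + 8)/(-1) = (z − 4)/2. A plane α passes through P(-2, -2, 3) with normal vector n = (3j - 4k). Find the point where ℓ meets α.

ℓ has direction (-1, -1, 2) through (-10, -8, 4).
α: n·r = n·P gives 3y - 4z = -18.
Substitute r = (-10, -8, 4) + t(-1, -1, 2) into the plane: -40 + (-11)t = -18, so t = -2.
Intersection: (-10, -8, 4) + (-2)·(-1, -1, 2) = (-8, -6, 0).

(-8, -6, 0)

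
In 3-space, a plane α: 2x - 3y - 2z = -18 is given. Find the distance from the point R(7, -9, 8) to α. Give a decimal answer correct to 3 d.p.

n·R − d = (2)·(7) + (-3)·(-9) + (-2)·(8) − (-18) = 43; |n| = √17.
Distance = |43| / √17 = 43/√17 ≈ 10.429.

10.429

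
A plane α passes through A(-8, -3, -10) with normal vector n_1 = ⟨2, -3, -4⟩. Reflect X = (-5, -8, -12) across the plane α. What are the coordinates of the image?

(-9, -2, -4)

α: n_1·r = n_1·A gives 2x - 3y - 4z = 33.
λ = (n·X − d)/|n|² = (62 − 33)/29 = 1.
Reflection = X − 2λn = (-5, -8, -12) − 2·(2, -3, -4) = (-9, -2, -4).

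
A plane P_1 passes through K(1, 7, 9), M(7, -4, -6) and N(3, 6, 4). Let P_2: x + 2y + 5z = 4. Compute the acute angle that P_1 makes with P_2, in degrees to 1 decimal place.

KM = (6, -11, -15), KN = (2, -1, -5); a normal to P_1 is KM × KN = (40, 0, 16).
Using K: P_1 has equation 40x + 16z = 184.
cos θ = |n₁·n₂| / (|n₁||n₂|) = |120| / (√1856 · √30).
θ = arccos(0.50855) ≈ 59.4°.

59.4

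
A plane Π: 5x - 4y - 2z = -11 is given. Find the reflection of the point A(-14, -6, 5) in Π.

λ = (n·A − d)/|n|² = (-56 − (-11))/45 = -1.
Reflection = A − 2λn = (-14, -6, 5) − (-2)·(5, -4, -2) = (-4, -14, 1).

(-4, -14, 1)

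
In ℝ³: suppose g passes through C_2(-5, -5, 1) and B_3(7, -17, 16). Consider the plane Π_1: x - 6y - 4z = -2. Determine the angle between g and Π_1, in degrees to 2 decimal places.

A direction vector for g is B_3 − C_2 = (12, -12, 15).
sin θ = |n·v| / (|n||v|) = |24| / (√53 · √513) = 0.14555.
θ ≈ 8.37°.

8.37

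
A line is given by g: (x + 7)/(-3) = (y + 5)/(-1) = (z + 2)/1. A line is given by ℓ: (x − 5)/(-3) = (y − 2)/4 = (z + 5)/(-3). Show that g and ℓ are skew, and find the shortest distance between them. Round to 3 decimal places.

g has direction (-3, -1, 1) through (-7, -5, -2).
ℓ has direction (-3, 4, -3) through (5, 2, -5).
Common perpendicular direction n = (-3, -1, 1) × (-3, 4, -3) = (-1, -12, -15).
With w = (5, 2, -5) − (-7, -5, -2) = (12, 7, -3), w · n = -51.
Since n ≠ 0 the lines are not parallel, and w · n = -51 ≠ 0 so they do not intersect; hence they are skew.
Distance = |w · n| / |n| = |-51| / √370 ≈ 2.651.

2.651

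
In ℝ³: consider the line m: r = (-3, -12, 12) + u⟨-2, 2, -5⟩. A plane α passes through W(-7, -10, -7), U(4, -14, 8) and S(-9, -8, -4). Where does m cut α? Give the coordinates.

(-7, -8, 2)

WU = (11, -4, 15), WS = (-2, 2, 3); a normal to α is WU × WS = (-42, -63, 14).
Using W: α has equation -42x - 63y + 14z = 826.
Substitute r = (-3, -12, 12) + t(-2, 2, -5) into the plane: 1050 + (-112)t = 826, so t = 2.
Intersection: (-3, -12, 12) + 2·(-2, 2, -5) = (-7, -8, 2).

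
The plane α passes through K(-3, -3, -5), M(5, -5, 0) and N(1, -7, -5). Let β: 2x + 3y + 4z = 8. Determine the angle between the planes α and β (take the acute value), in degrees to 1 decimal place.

88.9

KM = (8, -2, 5), KN = (4, -4, 0); a normal to α is KM × KN = (20, 20, -24).
Using K: α has equation 20x + 20y - 24z = 0.
cos θ = |n₁·n₂| / (|n₁||n₂|) = |4| / (√1376 · √29).
θ = arccos(0.02002) ≈ 88.9°.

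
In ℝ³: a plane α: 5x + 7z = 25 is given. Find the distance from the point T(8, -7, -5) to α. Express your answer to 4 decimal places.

2.3250

n·T − d = (5)·(8) + (0)·(-7) + (7)·(-5) − 25 = -20; |n| = √74.
Distance = |-20| / √74 = 20/√74 ≈ 2.3250.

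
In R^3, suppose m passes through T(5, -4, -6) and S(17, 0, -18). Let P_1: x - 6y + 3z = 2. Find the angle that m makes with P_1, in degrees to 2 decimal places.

23.95

A direction vector for m is S − T = (12, 4, -12).
sin θ = |n·v| / (|n||v|) = |-48| / (√46 · √304) = 0.40591.
θ ≈ 23.95°.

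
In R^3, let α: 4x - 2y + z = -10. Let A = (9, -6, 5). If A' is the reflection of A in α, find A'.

λ = (n·A − d)/|n|² = (53 − (-10))/21 = 3.
Reflection = A − 2λn = (9, -6, 5) − 6·(4, -2, 1) = (-15, 6, -1).

(-15, 6, -1)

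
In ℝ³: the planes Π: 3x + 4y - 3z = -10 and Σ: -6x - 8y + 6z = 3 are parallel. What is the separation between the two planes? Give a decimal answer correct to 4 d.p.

Rescale Σ by 1/(-2): 3x + 4y - 3z = -3/2. Then distance = |-10 − (-3/2)| / √34 ≈ 1.4577.

1.4577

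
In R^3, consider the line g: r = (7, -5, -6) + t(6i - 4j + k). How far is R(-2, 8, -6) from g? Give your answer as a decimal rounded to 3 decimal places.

6.164

Taking (7, -5, -6) on g with direction v = (6, -4, 1): w = R − (7, -5, -6) = (-9, 13, 0), and w × v = (13, 9, -42).
Distance = |w × v| / |v| = √2014 / √53 ≈ 6.164.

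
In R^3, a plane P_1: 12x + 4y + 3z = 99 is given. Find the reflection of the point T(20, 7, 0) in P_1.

λ = (n·T − d)/|n|² = (268 − 99)/169 = 1.
Reflection = T − 2λn = (20, 7, 0) − 2·(12, 4, 3) = (-4, -1, -6).

(-4, -1, -6)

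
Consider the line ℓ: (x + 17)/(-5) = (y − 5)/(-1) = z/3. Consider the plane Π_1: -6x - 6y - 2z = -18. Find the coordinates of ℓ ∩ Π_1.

ℓ has direction (-5, -1, 3) through (-17, 5, 0).
Substitute r = (-17, 5, 0) + t(-5, -1, 3) into the plane: 72 + 30t = -18, so t = -3.
Intersection: (-17, 5, 0) + (-3)·(-5, -1, 3) = (-2, 8, -9).

(-2, 8, -9)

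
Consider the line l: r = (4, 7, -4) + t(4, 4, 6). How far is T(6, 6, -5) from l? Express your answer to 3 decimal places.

Taking (4, 7, -4) on l with direction v = (4, 4, 6): w = T − (4, 7, -4) = (2, -1, -1), and w × v = (-2, -16, 12).
Distance = |w × v| / |v| = √404 / √68 ≈ 2.437.

2.437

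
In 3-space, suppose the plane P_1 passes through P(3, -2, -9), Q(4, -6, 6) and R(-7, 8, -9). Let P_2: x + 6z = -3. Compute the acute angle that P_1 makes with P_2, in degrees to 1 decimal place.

PQ = (1, -4, 15), PR = (-10, 10, 0); a normal to P_1 is PQ × PR = (-150, -150, -30).
Using P: P_1 has equation -150x - 150y - 30z = 120.
cos θ = |n₁·n₂| / (|n₁||n₂|) = |-330| / (√45900 · √37).
θ = arccos(0.25323) ≈ 75.3°.

75.3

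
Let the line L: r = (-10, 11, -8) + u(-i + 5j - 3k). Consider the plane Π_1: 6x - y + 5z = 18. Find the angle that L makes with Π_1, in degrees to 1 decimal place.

sin θ = |n·v| / (|n||v|) = |-26| / (√62 · √35) = 0.55814.
θ ≈ 33.9°.

33.9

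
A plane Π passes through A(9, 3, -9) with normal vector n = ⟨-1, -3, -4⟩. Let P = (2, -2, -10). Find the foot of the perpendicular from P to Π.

Π: n·r = n·A gives -x - 3y - 4z = 18.
Foot = P − λn with λ = (n·P − d)/|n|² = (44 − 18)/26 = 1.
Foot = (2, -2, -10) − 1·(-1, -3, -4) = (3, 1, -6).

(3, 1, -6)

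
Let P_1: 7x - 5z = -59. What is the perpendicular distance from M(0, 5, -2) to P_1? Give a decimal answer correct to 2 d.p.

8.02

n·M − d = (7)·(0) + (0)·(5) + (-5)·(-2) − (-59) = 69; |n| = √74.
Distance = |69| / √74 = 69/√74 ≈ 8.02.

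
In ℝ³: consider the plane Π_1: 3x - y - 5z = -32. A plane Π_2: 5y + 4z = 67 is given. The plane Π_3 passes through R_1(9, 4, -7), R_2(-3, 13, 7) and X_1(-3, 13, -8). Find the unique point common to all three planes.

(5, 7, 8)

R_1R_2 = (-12, 9, 14), R_1X_1 = (-12, 9, -1); a normal to Π_3 is R_1R_2 × R_1X_1 = (-135, -180, 0).
Using R_1: Π_3 has equation -135x - 180y = -1935.
Solving the 3×3 linear system 3x - y - 5z = -32, 5y + 4z = 67, -135x - 180y = -1935 (e.g. by elimination or Cramer's rule, determinant = -675) gives (5, 7, 8).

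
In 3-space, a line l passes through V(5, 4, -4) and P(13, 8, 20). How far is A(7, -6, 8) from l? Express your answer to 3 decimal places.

A direction vector for l is P − V = (8, 4, 24).
Taking (5, 4, -4) on l with direction v = (8, 4, 24): w = A − (5, 4, -4) = (2, -10, 12), and w × v = (-288, 48, 88).
Distance = |w × v| / |v| = √92992 / √656 ≈ 11.906.

11.906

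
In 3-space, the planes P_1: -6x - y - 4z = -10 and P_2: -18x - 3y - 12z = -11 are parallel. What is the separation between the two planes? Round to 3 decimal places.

Rescale P_2 by 1/3: -6x - y - 4z = -11/3. Then distance = |-10 − (-11/3)| / √53 ≈ 0.870.

0.870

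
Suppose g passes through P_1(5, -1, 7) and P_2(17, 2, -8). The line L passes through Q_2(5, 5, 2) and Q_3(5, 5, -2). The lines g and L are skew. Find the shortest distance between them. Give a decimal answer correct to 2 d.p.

A direction vector for g is P_2 − P_1 = (12, 3, -15).
A direction vector for L is Q_3 − Q_2 = (0, 0, -4).
Common perpendicular direction n = (12, 3, -15) × (0, 0, -4) = (-12, 48, 0).
With w = (5, 5, 2) − (5, -1, 7) = (0, 6, -5), w · n = 288.
Distance = |w · n| / |n| = |288| / √2448 ≈ 5.82.

5.82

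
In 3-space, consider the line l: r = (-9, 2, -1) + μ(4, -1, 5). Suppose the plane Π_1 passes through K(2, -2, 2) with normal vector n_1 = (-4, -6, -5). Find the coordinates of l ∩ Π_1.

(-5, 1, 4)

Π_1: n_1·r = n_1·K gives -4x - 6y - 5z = -6.
Substitute r = (-9, 2, -1) + t(4, -1, 5) into the plane: 29 + (-35)t = -6, so t = 1.
Intersection: (-9, 2, -1) + 1·(4, -1, 5) = (-5, 1, 4).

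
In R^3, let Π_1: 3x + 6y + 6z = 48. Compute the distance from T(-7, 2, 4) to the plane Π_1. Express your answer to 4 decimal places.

n·T − d = (3)·(-7) + (6)·(2) + (6)·(4) − 48 = -33; |n| = √81.
Distance = |-33| / √81 = 33/√81 ≈ 3.6667.

3.6667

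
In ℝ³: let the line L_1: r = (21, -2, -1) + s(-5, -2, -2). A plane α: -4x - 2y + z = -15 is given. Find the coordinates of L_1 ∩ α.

Substitute r = (21, -2, -1) + t(-5, -2, -2) into the plane: -81 + 22t = -15, so t = 3.
Intersection: (21, -2, -1) + 3·(-5, -2, -2) = (6, -8, -7).

(6, -8, -7)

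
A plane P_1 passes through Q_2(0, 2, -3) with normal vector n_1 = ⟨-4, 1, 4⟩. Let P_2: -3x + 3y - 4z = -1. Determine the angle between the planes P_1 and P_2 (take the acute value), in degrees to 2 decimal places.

P_1: n_1·r = n_1·Q_2 gives -4x + y + 4z = -10.
cos θ = |n₁·n₂| / (|n₁||n₂|) = |-1| / (√33 · √34).
θ = arccos(0.02985) ≈ 88.29°.

88.29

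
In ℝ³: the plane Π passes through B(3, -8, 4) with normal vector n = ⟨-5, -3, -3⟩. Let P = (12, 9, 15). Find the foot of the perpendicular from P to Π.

(-3, 0, 6)

Π: n·r = n·B gives -5x - 3y - 3z = -3.
Foot = P − λn with λ = (n·P − d)/|n|² = (-132 − (-3))/43 = -3.
Foot = (12, 9, 15) − (-3)·(-5, -3, -3) = (-3, 0, 6).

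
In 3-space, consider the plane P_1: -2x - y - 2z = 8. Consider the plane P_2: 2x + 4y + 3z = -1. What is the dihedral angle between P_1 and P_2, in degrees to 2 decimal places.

cos θ = |n₁·n₂| / (|n₁||n₂|) = |-14| / (√9 · √29).
θ = arccos(0.86658) ≈ 29.94°.

29.94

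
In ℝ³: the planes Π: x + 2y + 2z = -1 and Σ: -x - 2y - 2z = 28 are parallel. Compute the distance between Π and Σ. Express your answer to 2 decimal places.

Rescale Σ by 1/(-1): x + 2y + 2z = -28. Then distance = |-1 − (-28)| / √9 ≈ 9.00.

9.00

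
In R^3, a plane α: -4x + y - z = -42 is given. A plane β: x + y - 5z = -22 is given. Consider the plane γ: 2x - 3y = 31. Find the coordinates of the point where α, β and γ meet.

Solving the 3×3 linear system -4x + y - z = -42, x + y - 5z = -22, 2x - 3y = 31 (e.g. by elimination or Cramer's rule, determinant = 55) gives (8, -5, 5).

(8, -5, 5)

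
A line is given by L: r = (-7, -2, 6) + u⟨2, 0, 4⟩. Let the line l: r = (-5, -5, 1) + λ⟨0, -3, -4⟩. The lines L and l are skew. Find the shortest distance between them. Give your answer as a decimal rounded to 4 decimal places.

1.9206

Common perpendicular direction n = (2, 0, 4) × (0, -3, -4) = (12, 8, -6).
With w = (-5, -5, 1) − (-7, -2, 6) = (2, -3, -5), w · n = 30.
Distance = |w · n| / |n| = |30| / √244 ≈ 1.9206.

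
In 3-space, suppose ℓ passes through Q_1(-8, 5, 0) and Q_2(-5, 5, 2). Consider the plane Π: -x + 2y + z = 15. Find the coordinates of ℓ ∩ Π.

(1, 5, 6)

A direction vector for ℓ is Q_2 − Q_1 = (3, 0, 2).
Substitute r = (-8, 5, 0) + t(3, 0, 2) into the plane: 18 + (-1)t = 15, so t = 3.
Intersection: (-8, 5, 0) + 3·(3, 0, 2) = (1, 5, 6).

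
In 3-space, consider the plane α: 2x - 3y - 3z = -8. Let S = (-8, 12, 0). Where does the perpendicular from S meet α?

(-4, 6, -6)

Foot = S − λn with λ = (n·S − d)/|n|² = (-52 − (-8))/22 = -2.
Foot = (-8, 12, 0) − (-2)·(2, -3, -3) = (-4, 6, -6).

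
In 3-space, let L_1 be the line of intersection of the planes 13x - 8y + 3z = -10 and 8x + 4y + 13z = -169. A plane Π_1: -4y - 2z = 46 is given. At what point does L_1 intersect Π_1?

Direction of L_1: (13, -8, 3) × (8, 4, 13) = (-116, -145, 116).
A point on L_1: solving the two plane equations with x = 5 gives (5, 3, -17).
Substitute r = (5, 3, -17) + t(-116, -145, 116) into the plane: 22 + 348t = 46, so t = 2/29.
Intersection: (5, 3, -17) + (2/29)·(-116, -145, 116) = (-3, -7, -9).

(-3, -7, -9)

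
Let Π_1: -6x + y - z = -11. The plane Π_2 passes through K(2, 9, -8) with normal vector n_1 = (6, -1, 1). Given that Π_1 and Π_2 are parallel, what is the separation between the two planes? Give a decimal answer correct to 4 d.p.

2.5955

Π_2: n_1·r = n_1·K gives 6x - y + z = -5.
Rescale Π_2 by 1/(-1): -6x + y - z = 5. Then distance = |-11 − 5| / √38 ≈ 2.5955.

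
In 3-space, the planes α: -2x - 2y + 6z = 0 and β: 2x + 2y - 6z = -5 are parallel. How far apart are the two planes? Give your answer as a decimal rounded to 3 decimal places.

Rescale β by 1/(-1): -2x - 2y + 6z = 5. Then distance = |0 − 5| / √44 ≈ 0.754.

0.754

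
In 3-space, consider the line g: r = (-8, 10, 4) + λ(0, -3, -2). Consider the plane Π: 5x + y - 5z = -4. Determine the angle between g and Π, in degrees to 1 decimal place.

15.8

sin θ = |n·v| / (|n||v|) = |7| / (√51 · √13) = 0.27186.
θ ≈ 15.8°.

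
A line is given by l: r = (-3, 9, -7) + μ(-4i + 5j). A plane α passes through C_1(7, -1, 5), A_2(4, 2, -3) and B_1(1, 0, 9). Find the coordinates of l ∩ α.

C_1A_2 = (-3, 3, -8), C_1B_1 = (-6, 1, 4); a normal to α is C_1A_2 × C_1B_1 = (20, 60, 15).
Using C_1: α has equation 20x + 60y + 15z = 155.
Substitute r = (-3, 9, -7) + t(-4, 5, 0) into the plane: 375 + 220t = 155, so t = -1.
Intersection: (-3, 9, -7) + (-1)·(-4, 5, 0) = (1, 4, -7).

(1, 4, -7)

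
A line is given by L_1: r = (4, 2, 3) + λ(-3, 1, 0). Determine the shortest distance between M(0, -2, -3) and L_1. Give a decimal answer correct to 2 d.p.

7.85

Taking (4, 2, 3) on L_1 with direction v = (-3, 1, 0): w = M − (4, 2, 3) = (-4, -4, -6), and w × v = (6, 18, -16).
Distance = |w × v| / |v| = √616 / √10 ≈ 7.85.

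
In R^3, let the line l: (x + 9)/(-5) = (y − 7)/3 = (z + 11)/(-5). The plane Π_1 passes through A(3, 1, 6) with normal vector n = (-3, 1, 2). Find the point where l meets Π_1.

(-4, 4, -6)

l has direction (-5, 3, -5) through (-9, 7, -11).
Π_1: n·r = n·A gives -3x + y + 2z = 4.
Substitute r = (-9, 7, -11) + t(-5, 3, -5) into the plane: 12 + 8t = 4, so t = -1.
Intersection: (-9, 7, -11) + (-1)·(-5, 3, -5) = (-4, 4, -6).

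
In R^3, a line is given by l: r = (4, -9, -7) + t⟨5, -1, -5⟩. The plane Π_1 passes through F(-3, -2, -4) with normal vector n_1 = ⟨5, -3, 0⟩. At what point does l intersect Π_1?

(-6, -7, 3)

Π_1: n_1·r = n_1·F gives 5x - 3y = -9.
Substitute r = (4, -9, -7) + t(5, -1, -5) into the plane: 47 + 28t = -9, so t = -2.
Intersection: (4, -9, -7) + (-2)·(5, -1, -5) = (-6, -7, 3).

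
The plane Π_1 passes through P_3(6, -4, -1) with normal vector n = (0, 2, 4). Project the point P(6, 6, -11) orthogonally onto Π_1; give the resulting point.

Π_1: n·r = n·P_3 gives 2y + 4z = -12.
Foot = P − λn with λ = (n·P − d)/|n|² = (-32 − (-12))/20 = -1.
Foot = (6, 6, -11) − (-1)·(0, 2, 4) = (6, 8, -7).

(6, 8, -7)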